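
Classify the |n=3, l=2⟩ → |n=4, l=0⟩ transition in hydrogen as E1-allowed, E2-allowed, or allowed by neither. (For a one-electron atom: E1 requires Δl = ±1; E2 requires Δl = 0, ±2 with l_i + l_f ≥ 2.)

Δl = 0 − 2 = -2; l_i + l_f = 2.
E1 (Δl = ±1): not satisfied.
E2 (Δl = 0,±2, l_i+l_f ≥ 2): satisfied.

E2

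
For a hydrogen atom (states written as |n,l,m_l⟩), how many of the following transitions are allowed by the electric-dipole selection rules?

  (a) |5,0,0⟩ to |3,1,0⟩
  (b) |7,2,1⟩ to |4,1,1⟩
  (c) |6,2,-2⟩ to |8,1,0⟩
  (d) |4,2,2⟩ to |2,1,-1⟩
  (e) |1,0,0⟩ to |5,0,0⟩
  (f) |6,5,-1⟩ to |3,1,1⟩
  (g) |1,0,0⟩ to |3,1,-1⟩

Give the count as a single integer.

3

(a) allowed
(b) allowed
(c) forbidden — Δm_l = +2 (E1 requires Δm_l = 0, ±1)
(d) forbidden — Δm_l = -3 (E1 requires Δm_l = 0, ±1)
(e) forbidden — Δl = +0 (E1 requires Δl = ±1)
(f) forbidden — Δl = -4 (E1 requires Δl = ±1); Δm_l = +2 (E1 requires Δm_l = 0, ±1)
(g) allowed
Total allowed: 3 of 7.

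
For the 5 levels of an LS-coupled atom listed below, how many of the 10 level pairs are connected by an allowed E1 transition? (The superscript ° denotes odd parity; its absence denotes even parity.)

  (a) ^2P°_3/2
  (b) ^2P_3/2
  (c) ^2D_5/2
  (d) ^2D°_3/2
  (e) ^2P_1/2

6

(a)–(b): allowed.
(a)–(c): allowed.
(a)–(d): forbidden (parity).
(a)–(e): allowed.
(b)–(c): forbidden (parity).
(b)–(d): allowed.
(b)–(e): forbidden (parity).
(c)–(d): allowed.
(c)–(e): forbidden (parity, ΔJ).
(d)–(e): allowed.
Allowed pairs: 6 of 10.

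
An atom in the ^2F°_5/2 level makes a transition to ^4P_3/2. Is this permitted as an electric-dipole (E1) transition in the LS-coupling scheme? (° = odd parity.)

Parity must change: odd → even — ✓.
ΔS = 0: S: 1/2 → 3/2 — ✗.
ΔL = 0, ±1 (not L=0↔0): L: 3 → 1, ΔL = -2 — ✗.
ΔJ = 0, ±1 (not J=0↔0): J: 5/2 → 3/2, ΔJ = -1 — ✓.
Rule(s) violated: ΔS, ΔL.

forbidden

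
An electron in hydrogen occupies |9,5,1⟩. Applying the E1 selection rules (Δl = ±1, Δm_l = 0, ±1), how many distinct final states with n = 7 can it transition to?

6

E1 requires Δl = ±1, so l_f ∈ {4, 6}; with 0 ≤ l_f ≤ n_f−1 = 6, the allowed l_f values are {4, 6}.
For l_f = 4: m_f ∈ {m_i−1, m_i, m_i+1} ∩ [−4, 4] = {0, 1, 2} → 3 states.
For l_f = 6: m_f ∈ {m_i−1, m_i, m_i+1} ∩ [−6, 6] = {0, 1, 2} → 3 states.
Total: 6.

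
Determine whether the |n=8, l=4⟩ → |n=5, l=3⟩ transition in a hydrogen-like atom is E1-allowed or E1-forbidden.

allowed

l: 4 → 3 (Δl = -1). Δl = ±1 ✓.
All E1 selection rules are satisfied.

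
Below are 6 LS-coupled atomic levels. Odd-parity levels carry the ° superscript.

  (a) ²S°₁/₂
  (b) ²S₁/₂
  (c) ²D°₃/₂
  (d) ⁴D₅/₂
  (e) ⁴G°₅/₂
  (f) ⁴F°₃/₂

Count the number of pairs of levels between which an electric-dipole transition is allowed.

(a)–(b): forbidden (ΔL).
(a)–(c): forbidden (parity, ΔL).
(a)–(d): forbidden (ΔS, ΔL, ΔJ).
(a)–(e): forbidden (parity, ΔS, ΔL, ΔJ).
(a)–(f): forbidden (parity, ΔS, ΔL).
(b)–(c): forbidden (ΔL).
(b)–(d): forbidden (parity, ΔS, ΔL, ΔJ).
(b)–(e): forbidden (ΔS, ΔL, ΔJ).
(b)–(f): forbidden (ΔS, ΔL).
(c)–(d): forbidden (ΔS).
(c)–(e): forbidden (parity, ΔS, ΔL).
(c)–(f): forbidden (parity, ΔS).
(d)–(e): forbidden (ΔL).
(d)–(f): allowed.
(e)–(f): forbidden (parity).
Allowed pairs: 1 of 15.

1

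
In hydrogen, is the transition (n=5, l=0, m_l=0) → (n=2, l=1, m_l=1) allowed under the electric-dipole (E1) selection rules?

Δl = 1 − 0 = +1; the E1 rule Δl = ±1 is satisfied.
m_l: 0 → 1 (Δm_l = +1). |Δm_l| ≤ 1 satisfied.
All E1 selection rules are satisfied.

allowed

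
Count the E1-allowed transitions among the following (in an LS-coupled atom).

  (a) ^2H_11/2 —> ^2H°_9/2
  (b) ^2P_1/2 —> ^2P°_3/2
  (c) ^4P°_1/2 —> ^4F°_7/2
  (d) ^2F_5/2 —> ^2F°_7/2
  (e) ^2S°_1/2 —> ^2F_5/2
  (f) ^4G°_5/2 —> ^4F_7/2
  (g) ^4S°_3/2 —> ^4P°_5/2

4

(a) allowed
(b) allowed
(c) forbidden (parity, ΔL, ΔJ fail)
(d) allowed
(e) forbidden (ΔL, ΔJ fail)
(f) allowed
(g) forbidden (parity fails)
Total allowed: 4 of 7.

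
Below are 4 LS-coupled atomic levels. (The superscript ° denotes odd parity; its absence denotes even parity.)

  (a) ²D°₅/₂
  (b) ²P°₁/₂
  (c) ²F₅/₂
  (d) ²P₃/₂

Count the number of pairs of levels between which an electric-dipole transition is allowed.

3

(a)–(b): forbidden (parity, ΔJ).
(a)–(c): allowed.
(a)–(d): allowed.
(b)–(c): forbidden (ΔL, ΔJ).
(b)–(d): allowed.
(c)–(d): forbidden (parity, ΔL).
Allowed pairs: 3 of 6.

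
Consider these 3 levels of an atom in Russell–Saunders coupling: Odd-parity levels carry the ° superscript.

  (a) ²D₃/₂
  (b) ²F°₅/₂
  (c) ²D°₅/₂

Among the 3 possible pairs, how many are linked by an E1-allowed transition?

2

(a)–(b): allowed.
(a)–(c): allowed.
(b)–(c): forbidden (parity).
Allowed pairs: 2 of 3.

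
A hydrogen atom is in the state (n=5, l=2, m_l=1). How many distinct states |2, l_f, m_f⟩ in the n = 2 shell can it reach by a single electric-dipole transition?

E1 requires Δl = ±1, so l_f ∈ {1, 3}; with 0 ≤ l_f ≤ n_f−1 = 1, the allowed l_f values are {1}.
For l_f = 1: m_f ∈ {m_i−1, m_i, m_i+1} ∩ [−1, 1] = {0, 1} → 2 states.
Total: 2.

2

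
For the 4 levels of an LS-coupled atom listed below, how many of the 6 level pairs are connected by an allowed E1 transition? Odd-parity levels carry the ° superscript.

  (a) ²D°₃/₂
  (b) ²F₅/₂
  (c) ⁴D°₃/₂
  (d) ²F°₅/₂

(a)–(b): allowed.
(a)–(c): forbidden (parity, ΔS).
(a)–(d): forbidden (parity).
(b)–(c): forbidden (ΔS).
(b)–(d): allowed.
(c)–(d): forbidden (parity, ΔS).
Allowed pairs: 2 of 6.

2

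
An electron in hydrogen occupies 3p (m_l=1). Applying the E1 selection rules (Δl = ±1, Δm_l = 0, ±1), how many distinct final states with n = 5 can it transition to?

E1 requires Δl = ±1, so l_f ∈ {0, 2}; with 0 ≤ l_f ≤ n_f−1 = 4, the allowed l_f values are {0, 2}.
For l_f = 0: m_f ∈ {m_i−1, m_i, m_i+1} ∩ [−0, 0] = {0} → 1 state.
For l_f = 2: m_f ∈ {m_i−1, m_i, m_i+1} ∩ [−2, 2] = {0, 1, 2} → 3 states.
Total: 4.

4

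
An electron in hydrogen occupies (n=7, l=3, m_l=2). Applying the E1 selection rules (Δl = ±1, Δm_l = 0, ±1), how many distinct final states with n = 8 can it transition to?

5

E1 requires Δl = ±1, so l_f ∈ {2, 4}; with 0 ≤ l_f ≤ n_f−1 = 7, the allowed l_f values are {2, 4}.
For l_f = 2: m_f ∈ {m_i−1, m_i, m_i+1} ∩ [−2, 2] = {1, 2} → 2 states.
For l_f = 4: m_f ∈ {m_i−1, m_i, m_i+1} ∩ [−4, 4] = {1, 2, 3} → 3 states.
Total: 5.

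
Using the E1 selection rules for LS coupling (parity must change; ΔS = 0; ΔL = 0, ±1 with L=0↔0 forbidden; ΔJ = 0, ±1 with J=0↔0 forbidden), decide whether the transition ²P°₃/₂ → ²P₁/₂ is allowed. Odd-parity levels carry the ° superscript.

Parity must change: odd → even — passes.
ΔS = 0: S: 1/2 → 1/2 — passes.
ΔL = 0, ±1 (not L=0↔0): L: 1 → 1, ΔL = +0 — passes.
ΔJ = 0, ±1 (not J=0↔0): J: 3/2 → 1/2, ΔJ = -1 — passes.
All four E1 rules are satisfied.

allowed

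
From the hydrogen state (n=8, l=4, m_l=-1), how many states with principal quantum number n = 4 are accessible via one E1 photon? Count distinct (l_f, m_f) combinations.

3

E1 requires Δl = ±1, so l_f ∈ {3, 5}; with 0 ≤ l_f ≤ n_f−1 = 3, the allowed l_f values are {3}.
For l_f = 3: m_f ∈ {m_i−1, m_i, m_i+1} ∩ [−3, 3] = {-2, -1, 0} → 3 states.
Total: 3.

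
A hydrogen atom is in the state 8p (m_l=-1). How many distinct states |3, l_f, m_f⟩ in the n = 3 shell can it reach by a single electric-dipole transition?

4

E1 requires Δl = ±1, so l_f ∈ {0, 2}; with 0 ≤ l_f ≤ n_f−1 = 2, the allowed l_f values are {0, 2}.
For l_f = 0: m_f ∈ {m_i−1, m_i, m_i+1} ∩ [−0, 0] = {0} → 1 state.
For l_f = 2: m_f ∈ {m_i−1, m_i, m_i+1} ∩ [−2, 2] = {-2, -1, 0} → 3 states.
Total: 4.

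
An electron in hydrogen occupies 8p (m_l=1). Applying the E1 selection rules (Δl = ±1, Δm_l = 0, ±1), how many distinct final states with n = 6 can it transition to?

4

E1 requires Δl = ±1, so l_f ∈ {0, 2}; with 0 ≤ l_f ≤ n_f−1 = 5, the allowed l_f values are {0, 2}.
For l_f = 0: m_f ∈ {m_i−1, m_i, m_i+1} ∩ [−0, 0] = {0} → 1 state.
For l_f = 2: m_f ∈ {m_i−1, m_i, m_i+1} ∩ [−2, 2] = {0, 1, 2} → 3 states.
Total: 4.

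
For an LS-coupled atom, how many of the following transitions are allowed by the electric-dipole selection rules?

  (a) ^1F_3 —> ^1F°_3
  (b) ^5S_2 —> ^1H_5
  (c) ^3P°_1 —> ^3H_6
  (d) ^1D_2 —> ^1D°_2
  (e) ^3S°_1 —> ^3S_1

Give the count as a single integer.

(a) allowed
(b) forbidden (parity, ΔS, ΔL, ΔJ fail)
(c) forbidden (ΔL, ΔJ fail)
(d) allowed
(e) forbidden (ΔL fails)
Total allowed: 2 of 5.

2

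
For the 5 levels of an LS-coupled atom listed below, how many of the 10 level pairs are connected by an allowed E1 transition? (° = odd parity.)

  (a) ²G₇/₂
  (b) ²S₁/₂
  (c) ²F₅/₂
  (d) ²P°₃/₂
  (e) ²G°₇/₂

(a)–(b): forbidden (parity, ΔL, ΔJ).
(a)–(c): forbidden (parity).
(a)–(d): forbidden (ΔL, ΔJ).
(a)–(e): allowed.
(b)–(c): forbidden (parity, ΔL, ΔJ).
(b)–(d): allowed.
(b)–(e): forbidden (ΔL, ΔJ).
(c)–(d): forbidden (ΔL).
(c)–(e): allowed.
(d)–(e): forbidden (parity, ΔL, ΔJ).
Allowed pairs: 3 of 10.

3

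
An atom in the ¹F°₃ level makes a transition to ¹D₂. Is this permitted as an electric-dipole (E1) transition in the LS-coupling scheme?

Reading off the term symbols: S 0→0, L 3→2, J 3→2, parity odd→even.
Parity must change: odd → even — ✓.
ΔS = 0: S: 0 → 0 — ✓.
ΔL = 0, ±1 (not L=0↔0): L: 3 → 2, ΔL = -1 — ✓.
ΔJ = 0, ±1 (not J=0↔0): J: 3 → 2, ΔJ = -1 — ✓.
All four E1 rules are satisfied.

allowed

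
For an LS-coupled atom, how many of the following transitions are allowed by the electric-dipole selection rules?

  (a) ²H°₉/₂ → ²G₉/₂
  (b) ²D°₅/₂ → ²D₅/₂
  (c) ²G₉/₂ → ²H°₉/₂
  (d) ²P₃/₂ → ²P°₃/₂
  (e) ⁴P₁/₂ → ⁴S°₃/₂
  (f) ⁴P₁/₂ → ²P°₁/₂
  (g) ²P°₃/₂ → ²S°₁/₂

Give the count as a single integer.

5

(a) allowed
(b) allowed
(c) allowed
(d) allowed
(e) allowed
(f) forbidden (ΔS fails)
(g) forbidden (parity fails)
Total allowed: 5 of 7.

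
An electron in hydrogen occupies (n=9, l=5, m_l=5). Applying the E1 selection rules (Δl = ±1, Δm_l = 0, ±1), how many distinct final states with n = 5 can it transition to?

1

E1 requires Δl = ±1, so l_f ∈ {4, 6}; with 0 ≤ l_f ≤ n_f−1 = 4, the allowed l_f values are {4}.
For l_f = 4: m_f ∈ {m_i−1, m_i, m_i+1} ∩ [−4, 4] = {4} → 1 state.
Total: 1.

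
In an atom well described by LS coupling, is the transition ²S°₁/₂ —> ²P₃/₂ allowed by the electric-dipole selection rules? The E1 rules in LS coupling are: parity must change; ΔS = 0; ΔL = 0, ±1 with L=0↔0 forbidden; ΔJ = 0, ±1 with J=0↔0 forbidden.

allowed

Initial level: S=1/2, L=0, J=1/2, parity odd. Final level: S=1/2, L=1, J=3/2, parity even.
ΔJ = 0, ±1 (not J=0↔0): J: 1/2 → 3/2, ΔJ = +1 — ✓.
Parity must change: odd → even — ✓.
ΔL = 0, ±1 (not L=0↔0): L: 0 → 1, ΔL = +1 — ✓.
ΔS = 0: S: 1/2 → 1/2 — ✓.
All four E1 rules are satisfied.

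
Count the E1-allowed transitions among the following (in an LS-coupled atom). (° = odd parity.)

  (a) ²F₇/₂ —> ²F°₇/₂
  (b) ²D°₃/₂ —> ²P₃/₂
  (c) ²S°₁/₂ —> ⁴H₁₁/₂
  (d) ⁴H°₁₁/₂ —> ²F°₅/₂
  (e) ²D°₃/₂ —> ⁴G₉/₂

(a) allowed
(b) allowed
(c) forbidden (ΔS, ΔL, ΔJ fail)
(d) forbidden (parity, ΔS, ΔL, ΔJ fail)
(e) forbidden (ΔS, ΔL, ΔJ fail)
Total allowed: 2 of 5.

2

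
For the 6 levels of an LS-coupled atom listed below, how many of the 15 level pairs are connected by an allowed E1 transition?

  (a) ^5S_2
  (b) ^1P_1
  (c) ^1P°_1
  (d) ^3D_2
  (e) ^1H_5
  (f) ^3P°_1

2

(a)–(b): forbidden (parity, ΔS).
(a)–(c): forbidden (ΔS).
(a)–(d): forbidden (parity, ΔS, ΔL).
(a)–(e): forbidden (parity, ΔS, ΔL, ΔJ).
(a)–(f): forbidden (ΔS).
(b)–(c): allowed.
(b)–(d): forbidden (parity, ΔS).
(b)–(e): forbidden (parity, ΔL, ΔJ).
(b)–(f): forbidden (ΔS).
(c)–(d): forbidden (ΔS).
(c)–(e): forbidden (ΔL, ΔJ).
(c)–(f): forbidden (parity, ΔS).
(d)–(e): forbidden (parity, ΔS, ΔL, ΔJ).
(d)–(f): allowed.
(e)–(f): forbidden (ΔS, ΔL, ΔJ).
Allowed pairs: 2 of 15.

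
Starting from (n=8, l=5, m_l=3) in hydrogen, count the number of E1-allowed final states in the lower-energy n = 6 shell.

3

E1 requires Δl = ±1, so l_f ∈ {4, 6}; with 0 ≤ l_f ≤ n_f−1 = 5, the allowed l_f values are {4}.
For l_f = 4: m_f ∈ {m_i−1, m_i, m_i+1} ∩ [−4, 4] = {2, 3, 4} → 3 states.
Total: 3.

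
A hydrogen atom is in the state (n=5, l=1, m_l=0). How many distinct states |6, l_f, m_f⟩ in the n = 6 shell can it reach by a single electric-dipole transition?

E1 requires Δl = ±1, so l_f ∈ {0, 2}; with 0 ≤ l_f ≤ n_f−1 = 5, the allowed l_f values are {0, 2}.
For l_f = 0: m_f ∈ {m_i−1, m_i, m_i+1} ∩ [−0, 0] = {0} → 1 state.
For l_f = 2: m_f ∈ {m_i−1, m_i, m_i+1} ∩ [−2, 2] = {-1, 0, 1} → 3 states.
Total: 4.

4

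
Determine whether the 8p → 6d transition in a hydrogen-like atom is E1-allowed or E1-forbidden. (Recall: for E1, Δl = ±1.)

Initial l = 1, final l = 2, so Δl = +1. E1 requires Δl = ±1: satisfied.
All E1 selection rules are satisfied.

allowed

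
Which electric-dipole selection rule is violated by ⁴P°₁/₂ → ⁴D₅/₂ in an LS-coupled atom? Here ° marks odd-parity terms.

the ΔJ = 0, ±1 rule

Reading off the term symbols: S 3/2→3/2, L 1→2, J 1/2→5/2, parity odd→even.
Parity must change: odd → even — ✓.
ΔS = 0: S: 3/2 → 3/2 — ✓.
ΔL = 0, ±1 (not L=0↔0): L: 1 → 2, ΔL = +1 — ✓.
ΔJ = 0, ±1 (not J=0↔0): J: 1/2 → 5/2, ΔJ = +2 — ✗.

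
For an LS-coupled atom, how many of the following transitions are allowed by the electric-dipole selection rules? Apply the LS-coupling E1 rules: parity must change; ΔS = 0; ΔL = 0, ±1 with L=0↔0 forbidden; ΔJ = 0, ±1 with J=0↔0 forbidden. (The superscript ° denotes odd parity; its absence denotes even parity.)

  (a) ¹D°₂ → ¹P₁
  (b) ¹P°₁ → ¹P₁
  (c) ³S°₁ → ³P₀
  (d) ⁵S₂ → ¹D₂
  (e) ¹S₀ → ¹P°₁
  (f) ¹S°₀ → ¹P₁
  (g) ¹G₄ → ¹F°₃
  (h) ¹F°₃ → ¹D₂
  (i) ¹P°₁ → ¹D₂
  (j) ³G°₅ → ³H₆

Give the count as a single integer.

9

(a) allowed
(b) allowed
(c) allowed
(d) forbidden (parity, ΔS, ΔL fail)
(e) allowed
(f) allowed
(g) allowed
(h) allowed
(i) allowed
(j) allowed
Total allowed: 9 of 10.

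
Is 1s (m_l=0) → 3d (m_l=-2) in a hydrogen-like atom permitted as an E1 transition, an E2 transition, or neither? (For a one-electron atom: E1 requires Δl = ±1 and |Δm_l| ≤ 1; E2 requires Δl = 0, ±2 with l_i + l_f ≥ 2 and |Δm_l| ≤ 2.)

E2

Δl = 2 − 0 = +2; l_i + l_f = 2.
Δm_l = -2.
E1 (Δl = ±1, |Δm_l| ≤ 1): not satisfied.
E2 (Δl = 0,±2, l_i+l_f ≥ 2, |Δm_l| ≤ 2): satisfied.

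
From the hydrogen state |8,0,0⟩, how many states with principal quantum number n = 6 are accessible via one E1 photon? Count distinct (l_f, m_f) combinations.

E1 requires Δl = ±1, so l_f ∈ {-1, 1}; with 0 ≤ l_f ≤ n_f−1 = 5, the allowed l_f values are {1}.
For l_f = 1: m_f ∈ {m_i−1, m_i, m_i+1} ∩ [−1, 1] = {-1, 0, 1} → 3 states.
Total: 3.

3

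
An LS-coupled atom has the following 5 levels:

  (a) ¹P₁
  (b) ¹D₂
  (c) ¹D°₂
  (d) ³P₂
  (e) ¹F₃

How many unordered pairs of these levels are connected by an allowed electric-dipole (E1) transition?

3

(a)–(b): forbidden (parity).
(a)–(c): allowed.
(a)–(d): forbidden (parity, ΔS).
(a)–(e): forbidden (parity, ΔL, ΔJ).
(b)–(c): allowed.
(b)–(d): forbidden (parity, ΔS).
(b)–(e): forbidden (parity).
(c)–(d): forbidden (ΔS).
(c)–(e): allowed.
(d)–(e): forbidden (parity, ΔS, ΔL).
Allowed pairs: 3 of 10.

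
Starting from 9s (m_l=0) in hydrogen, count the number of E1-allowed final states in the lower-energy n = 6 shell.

3

E1 requires Δl = ±1, so l_f ∈ {-1, 1}; with 0 ≤ l_f ≤ n_f−1 = 5, the allowed l_f values are {1}.
For l_f = 1: m_f ∈ {m_i−1, m_i, m_i+1} ∩ [−1, 1] = {-1, 0, 1} → 3 states.
Total: 3.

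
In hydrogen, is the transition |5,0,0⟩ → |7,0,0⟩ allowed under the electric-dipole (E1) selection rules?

Initial l = 0, final l = 0, so Δl = +0. E1 requires Δl = ±1: ✗.
m_l: 0 → 0 (Δm_l = +0). |Δm_l| ≤ 1 ✓.
The transition is electric-dipole forbidden.

forbidden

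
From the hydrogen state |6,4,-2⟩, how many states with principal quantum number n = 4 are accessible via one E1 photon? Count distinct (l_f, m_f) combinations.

E1 requires Δl = ±1, so l_f ∈ {3, 5}; with 0 ≤ l_f ≤ n_f−1 = 3, the allowed l_f values are {3}.
For l_f = 3: m_f ∈ {m_i−1, m_i, m_i+1} ∩ [−3, 3] = {-3, -2, -1} → 3 states.
Total: 3.

3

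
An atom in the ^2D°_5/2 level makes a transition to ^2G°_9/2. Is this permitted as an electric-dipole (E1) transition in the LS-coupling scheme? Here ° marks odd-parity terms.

forbidden

Initial level: S=1/2, L=2, J=5/2, parity odd. Final level: S=1/2, L=4, J=9/2, parity odd.
Parity must change: odd → odd — fails.
ΔS = 0: S: 1/2 → 1/2 — passes.
ΔL = 0, ±1 (not L=0↔0): L: 2 → 4, ΔL = +2 — fails.
ΔJ = 0, ±1 (not J=0↔0): J: 5/2 → 9/2, ΔJ = +2 — fails.
Rule(s) violated: parity, ΔL, ΔJ.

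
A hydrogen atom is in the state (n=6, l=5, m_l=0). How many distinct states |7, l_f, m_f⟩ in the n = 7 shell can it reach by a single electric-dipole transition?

E1 requires Δl = ±1, so l_f ∈ {4, 6}; with 0 ≤ l_f ≤ n_f−1 = 6, the allowed l_f values are {4, 6}.
For l_f = 4: m_f ∈ {m_i−1, m_i, m_i+1} ∩ [−4, 4] = {-1, 0, 1} → 3 states.
For l_f = 6: m_f ∈ {m_i−1, m_i, m_i+1} ∩ [−6, 6] = {-1, 0, 1} → 3 states.
Total: 6.

6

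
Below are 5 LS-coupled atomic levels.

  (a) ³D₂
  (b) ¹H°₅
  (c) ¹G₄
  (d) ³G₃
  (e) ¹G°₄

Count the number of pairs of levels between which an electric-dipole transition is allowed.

2

(a)–(b): forbidden (ΔS, ΔL, ΔJ).
(a)–(c): forbidden (parity, ΔS, ΔL, ΔJ).
(a)–(d): forbidden (parity, ΔL).
(a)–(e): forbidden (ΔS, ΔL, ΔJ).
(b)–(c): allowed.
(b)–(d): forbidden (ΔS, ΔJ).
(b)–(e): forbidden (parity).
(c)–(d): forbidden (parity, ΔS).
(c)–(e): allowed.
(d)–(e): forbidden (ΔS).
Allowed pairs: 2 of 10.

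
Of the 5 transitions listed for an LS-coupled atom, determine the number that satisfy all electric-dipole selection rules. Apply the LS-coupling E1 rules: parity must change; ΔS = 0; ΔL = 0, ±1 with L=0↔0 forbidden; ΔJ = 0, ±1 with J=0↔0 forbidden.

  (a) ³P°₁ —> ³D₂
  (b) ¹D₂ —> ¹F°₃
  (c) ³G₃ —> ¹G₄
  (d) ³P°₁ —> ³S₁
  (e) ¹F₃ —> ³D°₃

(a) allowed
(b) allowed
(c) forbidden (parity, ΔS fail)
(d) allowed
(e) forbidden (ΔS fails)
Total allowed: 3 of 5.

3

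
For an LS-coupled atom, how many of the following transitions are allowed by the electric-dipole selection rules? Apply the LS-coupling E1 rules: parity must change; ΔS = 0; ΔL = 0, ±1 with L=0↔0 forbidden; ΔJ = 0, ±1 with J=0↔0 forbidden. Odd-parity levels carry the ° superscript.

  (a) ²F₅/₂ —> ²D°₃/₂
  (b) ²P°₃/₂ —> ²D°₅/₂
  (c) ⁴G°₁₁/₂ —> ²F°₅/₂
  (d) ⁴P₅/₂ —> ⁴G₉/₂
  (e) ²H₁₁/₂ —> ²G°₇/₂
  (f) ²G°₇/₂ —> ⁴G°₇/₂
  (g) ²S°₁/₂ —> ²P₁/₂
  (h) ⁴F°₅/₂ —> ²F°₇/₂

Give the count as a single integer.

2

(a) allowed
(b) forbidden (parity fails)
(c) forbidden (parity, ΔS, ΔJ fail)
(d) forbidden (parity, ΔL, ΔJ fail)
(e) forbidden (ΔJ fails)
(f) forbidden (parity, ΔS fail)
(g) allowed
(h) forbidden (parity, ΔS fail)
Total allowed: 2 of 8.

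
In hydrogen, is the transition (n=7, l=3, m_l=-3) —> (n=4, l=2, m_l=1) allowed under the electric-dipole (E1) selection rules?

Δl = 2 − 3 = -1; the E1 rule Δl = ±1 is passes.
Δm_l = 1 − (-3) = +4. E1 requires Δm_l = 0, ±1: fails.
The transition is electric-dipole forbidden.

forbidden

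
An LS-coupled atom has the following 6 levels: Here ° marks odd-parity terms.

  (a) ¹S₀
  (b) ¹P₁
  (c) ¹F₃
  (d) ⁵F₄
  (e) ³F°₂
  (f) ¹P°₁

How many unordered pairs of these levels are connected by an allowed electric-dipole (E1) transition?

2

(a)–(b): forbidden (parity).
(a)–(c): forbidden (parity, ΔL, ΔJ).
(a)–(d): forbidden (parity, ΔS, ΔL, ΔJ).
(a)–(e): forbidden (ΔS, ΔL, ΔJ).
(a)–(f): allowed.
(b)–(c): forbidden (parity, ΔL, ΔJ).
(b)–(d): forbidden (parity, ΔS, ΔL, ΔJ).
(b)–(e): forbidden (ΔS, ΔL).
(b)–(f): allowed.
(c)–(d): forbidden (parity, ΔS).
(c)–(e): forbidden (ΔS).
(c)–(f): forbidden (ΔL, ΔJ).
(d)–(e): forbidden (ΔS, ΔJ).
(d)–(f): forbidden (ΔS, ΔL, ΔJ).
(e)–(f): forbidden (parity, ΔS, ΔL).
Allowed pairs: 2 of 15.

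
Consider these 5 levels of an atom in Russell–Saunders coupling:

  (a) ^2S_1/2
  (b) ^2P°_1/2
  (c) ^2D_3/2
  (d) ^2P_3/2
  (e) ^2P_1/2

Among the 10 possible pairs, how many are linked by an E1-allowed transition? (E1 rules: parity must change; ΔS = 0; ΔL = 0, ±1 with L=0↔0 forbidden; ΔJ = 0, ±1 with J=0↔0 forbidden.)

(a)–(b): allowed.
(a)–(c): forbidden (parity, ΔL).
(a)–(d): forbidden (parity).
(a)–(e): forbidden (parity).
(b)–(c): allowed.
(b)–(d): allowed.
(b)–(e): allowed.
(c)–(d): forbidden (parity).
(c)–(e): forbidden (parity).
(d)–(e): forbidden (parity).
Allowed pairs: 4 of 10.

4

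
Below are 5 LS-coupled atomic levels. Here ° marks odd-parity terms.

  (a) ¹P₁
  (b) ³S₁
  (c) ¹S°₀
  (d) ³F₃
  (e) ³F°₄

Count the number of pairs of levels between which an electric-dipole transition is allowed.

2

(a)–(b): forbidden (parity, ΔS).
(a)–(c): allowed.
(a)–(d): forbidden (parity, ΔS, ΔL, ΔJ).
(a)–(e): forbidden (ΔS, ΔL, ΔJ).
(b)–(c): forbidden (ΔS, ΔL).
(b)–(d): forbidden (parity, ΔL, ΔJ).
(b)–(e): forbidden (ΔL, ΔJ).
(c)–(d): forbidden (ΔS, ΔL, ΔJ).
(c)–(e): forbidden (parity, ΔS, ΔL, ΔJ).
(d)–(e): allowed.
Allowed pairs: 2 of 10.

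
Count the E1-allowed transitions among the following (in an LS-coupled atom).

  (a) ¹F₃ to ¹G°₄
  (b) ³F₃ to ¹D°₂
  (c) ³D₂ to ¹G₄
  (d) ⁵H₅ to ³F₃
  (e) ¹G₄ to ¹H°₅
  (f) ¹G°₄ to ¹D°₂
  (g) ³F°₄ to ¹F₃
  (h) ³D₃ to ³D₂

2

(a) allowed
(b) forbidden (ΔS fails)
(c) forbidden (parity, ΔS, ΔL, ΔJ fail)
(d) forbidden (parity, ΔS, ΔL, ΔJ fail)
(e) allowed
(f) forbidden (parity, ΔL, ΔJ fail)
(g) forbidden (ΔS fails)
(h) forbidden (parity fails)
Total allowed: 2 of 8.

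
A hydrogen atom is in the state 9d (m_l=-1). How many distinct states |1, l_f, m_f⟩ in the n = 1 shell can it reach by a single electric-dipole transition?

E1 requires l_f ∈ {1, 3}, but neither lies in [0, 0], so no final state is reachable.
Total: 0.

0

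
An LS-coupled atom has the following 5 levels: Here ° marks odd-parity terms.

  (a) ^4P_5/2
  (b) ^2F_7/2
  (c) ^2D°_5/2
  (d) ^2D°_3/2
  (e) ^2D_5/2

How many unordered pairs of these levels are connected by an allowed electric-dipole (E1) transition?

3

(a)–(b): forbidden (parity, ΔS, ΔL).
(a)–(c): forbidden (ΔS).
(a)–(d): forbidden (ΔS).
(a)–(e): forbidden (parity, ΔS).
(b)–(c): allowed.
(b)–(d): forbidden (ΔJ).
(b)–(e): forbidden (parity).
(c)–(d): forbidden (parity).
(c)–(e): allowed.
(d)–(e): allowed.
Allowed pairs: 3 of 10.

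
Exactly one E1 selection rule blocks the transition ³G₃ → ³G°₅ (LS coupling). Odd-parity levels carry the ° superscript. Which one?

Parity must change: even → odd — ✓.
ΔS = 0: S: 1 → 1 — ✓.
ΔL = 0, ±1 (not L=0↔0): L: 4 → 4, ΔL = +0 — ✓.
ΔJ = 0, ±1 (not J=0↔0): J: 3 → 5, ΔJ = +2 — ✗.

the ΔJ = 0, ±1 rule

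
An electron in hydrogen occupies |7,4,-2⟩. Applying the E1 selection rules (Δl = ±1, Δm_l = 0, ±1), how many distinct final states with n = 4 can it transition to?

3

E1 requires Δl = ±1, so l_f ∈ {3, 5}; with 0 ≤ l_f ≤ n_f−1 = 3, the allowed l_f values are {3}.
For l_f = 3: m_f ∈ {m_i−1, m_i, m_i+1} ∩ [−3, 3] = {-3, -2, -1} → 3 states.
Total: 3.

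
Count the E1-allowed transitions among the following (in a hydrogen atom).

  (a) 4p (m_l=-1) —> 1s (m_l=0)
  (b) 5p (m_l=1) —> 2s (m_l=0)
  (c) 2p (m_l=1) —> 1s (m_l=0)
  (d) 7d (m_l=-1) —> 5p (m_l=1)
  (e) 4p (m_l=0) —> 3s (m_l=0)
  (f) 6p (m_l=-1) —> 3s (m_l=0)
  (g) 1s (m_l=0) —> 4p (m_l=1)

(a) allowed
(b) allowed
(c) allowed
(d) forbidden — Δm_l = +2 (E1 requires Δm_l = 0, ±1)
(e) allowed
(f) allowed
(g) allowed
Total allowed: 6 of 7.

6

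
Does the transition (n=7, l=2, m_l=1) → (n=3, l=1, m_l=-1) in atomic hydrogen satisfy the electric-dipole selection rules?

l: 2 → 1 (Δl = -1). Δl = ±1 satisfied.
Δm_l = -1 − (1) = -2. E1 requires Δm_l = 0, ±1: violated.
The transition is electric-dipole forbidden.

forbidden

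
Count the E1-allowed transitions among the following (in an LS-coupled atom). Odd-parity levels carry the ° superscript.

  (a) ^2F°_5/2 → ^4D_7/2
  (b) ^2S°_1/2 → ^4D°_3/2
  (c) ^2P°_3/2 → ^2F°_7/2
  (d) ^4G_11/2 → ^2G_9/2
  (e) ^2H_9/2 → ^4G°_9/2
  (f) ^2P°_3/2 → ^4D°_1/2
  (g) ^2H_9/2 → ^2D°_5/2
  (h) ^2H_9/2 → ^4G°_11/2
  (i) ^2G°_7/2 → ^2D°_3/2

(a) forbidden (ΔS fails)
(b) forbidden (parity, ΔS, ΔL fail)
(c) forbidden (parity, ΔL, ΔJ fail)
(d) forbidden (parity, ΔS fail)
(e) forbidden (ΔS fails)
(f) forbidden (parity, ΔS fail)
(g) forbidden (ΔL, ΔJ fail)
(h) forbidden (ΔS fails)
(i) forbidden (parity, ΔL, ΔJ fail)
Total allowed: 0 of 9.

0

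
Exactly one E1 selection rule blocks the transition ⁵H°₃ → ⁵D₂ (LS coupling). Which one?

Reading off the term symbols: S 2→2, L 5→2, J 3→2, parity odd→even.
Parity must change: odd → even — satisfied.
ΔS = 0: S: 2 → 2 — satisfied.
ΔL = 0, ±1 (not L=0↔0): L: 5 → 2, ΔL = -3 — violated.
ΔJ = 0, ±1 (not J=0↔0): J: 3 → 2, ΔJ = -1 — satisfied.

the ΔL = 0, ±1 rule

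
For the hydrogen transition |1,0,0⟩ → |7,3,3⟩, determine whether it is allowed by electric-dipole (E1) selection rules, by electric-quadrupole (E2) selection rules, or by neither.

neither

Δl = 3 − 0 = +3; l_i + l_f = 3.
Δm_l = +3.
E1 (Δl = ±1, |Δm_l| ≤ 1): not satisfied.
E2 (Δl = 0,±2, l_i+l_f ≥ 2, |Δm_l| ≤ 2): not satisfied.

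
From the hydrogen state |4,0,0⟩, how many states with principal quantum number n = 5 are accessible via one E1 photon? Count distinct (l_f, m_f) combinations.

3

E1 requires Δl = ±1, so l_f ∈ {-1, 1}; with 0 ≤ l_f ≤ n_f−1 = 4, the allowed l_f values are {1}.
For l_f = 1: m_f ∈ {m_i−1, m_i, m_i+1} ∩ [−1, 1] = {-1, 0, 1} → 3 states.
Total: 3.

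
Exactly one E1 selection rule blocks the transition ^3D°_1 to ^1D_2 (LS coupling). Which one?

the ΔS = 0 rule

Reading off the term symbols: S 1→0, L 2→2, J 1→2, parity odd→even.
Parity must change: odd → even — ok.
ΔL = 0, ±1 (not L=0↔0): L: 2 → 2, ΔL = +0 — ok.
ΔS = 0: S: 1 → 0 — fails.
ΔJ = 0, ±1 (not J=0↔0): J: 1 → 2, ΔJ = +1 — ok.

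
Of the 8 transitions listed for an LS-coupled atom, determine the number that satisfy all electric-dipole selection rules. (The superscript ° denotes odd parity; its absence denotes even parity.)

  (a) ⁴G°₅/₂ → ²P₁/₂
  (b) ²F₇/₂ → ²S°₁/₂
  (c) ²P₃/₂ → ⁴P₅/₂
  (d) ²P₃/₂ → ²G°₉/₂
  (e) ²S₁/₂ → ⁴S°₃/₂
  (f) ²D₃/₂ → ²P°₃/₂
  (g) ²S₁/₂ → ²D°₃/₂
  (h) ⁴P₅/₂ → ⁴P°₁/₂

(a) forbidden (ΔS, ΔL, ΔJ fail)
(b) forbidden (ΔL, ΔJ fail)
(c) forbidden (parity, ΔS fail)
(d) forbidden (ΔL, ΔJ fail)
(e) forbidden (ΔS, ΔL fail)
(f) allowed
(g) forbidden (ΔL fails)
(h) forbidden (ΔJ fails)
Total allowed: 1 of 8.

1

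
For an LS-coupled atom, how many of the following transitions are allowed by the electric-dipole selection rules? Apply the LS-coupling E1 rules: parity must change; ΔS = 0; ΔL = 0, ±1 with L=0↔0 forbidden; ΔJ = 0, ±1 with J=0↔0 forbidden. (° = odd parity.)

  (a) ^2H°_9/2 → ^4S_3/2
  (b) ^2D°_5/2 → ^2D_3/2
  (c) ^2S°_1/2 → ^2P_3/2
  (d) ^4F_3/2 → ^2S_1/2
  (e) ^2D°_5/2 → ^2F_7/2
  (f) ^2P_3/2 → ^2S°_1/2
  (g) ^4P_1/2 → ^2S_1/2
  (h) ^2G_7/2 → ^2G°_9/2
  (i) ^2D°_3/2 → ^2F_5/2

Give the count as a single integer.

6

(a) forbidden (ΔS, ΔL, ΔJ fail)
(b) allowed
(c) allowed
(d) forbidden (parity, ΔS, ΔL fail)
(e) allowed
(f) allowed
(g) forbidden (parity, ΔS fail)
(h) allowed
(i) allowed
Total allowed: 6 of 9.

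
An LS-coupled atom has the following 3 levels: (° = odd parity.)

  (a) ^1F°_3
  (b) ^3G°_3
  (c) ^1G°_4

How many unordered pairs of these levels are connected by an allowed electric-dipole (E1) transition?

0

(a)–(b): forbidden (parity, ΔS).
(a)–(c): forbidden (parity).
(b)–(c): forbidden (parity, ΔS).
Allowed pairs: 0 of 3.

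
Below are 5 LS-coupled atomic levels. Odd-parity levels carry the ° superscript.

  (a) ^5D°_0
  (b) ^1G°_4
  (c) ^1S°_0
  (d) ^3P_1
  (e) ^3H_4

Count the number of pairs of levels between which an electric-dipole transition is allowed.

(a)–(b): forbidden (parity, ΔS, ΔL, ΔJ).
(a)–(c): forbidden (parity, ΔS, ΔL, ΔJ).
(a)–(d): forbidden (ΔS).
(a)–(e): forbidden (ΔS, ΔL, ΔJ).
(b)–(c): forbidden (parity, ΔL, ΔJ).
(b)–(d): forbidden (ΔS, ΔL, ΔJ).
(b)–(e): forbidden (ΔS).
(c)–(d): forbidden (ΔS).
(c)–(e): forbidden (ΔS, ΔL, ΔJ).
(d)–(e): forbidden (parity, ΔL, ΔJ).
Allowed pairs: 0 of 10.

0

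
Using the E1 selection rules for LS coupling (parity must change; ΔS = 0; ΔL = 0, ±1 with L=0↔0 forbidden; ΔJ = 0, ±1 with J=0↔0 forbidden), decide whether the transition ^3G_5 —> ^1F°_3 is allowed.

forbidden

Reading off the term symbols: S 1→0, L 4→3, J 5→3, parity even→odd.
Parity must change: even → odd — passes.
ΔS = 0: S: 1 → 0 — fails.
ΔL = 0, ±1 (not L=0↔0): L: 4 → 3, ΔL = -1 — passes.
ΔJ = 0, ±1 (not J=0↔0): J: 5 → 3, ΔJ = -2 — fails.
Rule(s) violated: ΔS, ΔJ.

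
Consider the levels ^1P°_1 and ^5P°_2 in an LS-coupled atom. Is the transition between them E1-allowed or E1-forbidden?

forbidden

Initial level: S=0, L=1, J=1, parity odd. Final level: S=2, L=1, J=2, parity odd.
ΔL = 0, ±1 (not L=0↔0): L: 1 → 1, ΔL = +0 — ok.
ΔS = 0: S: 0 → 2 — fails.
ΔJ = 0, ±1 (not J=0↔0): J: 1 → 2, ΔJ = +1 — ok.
Parity must change: odd → odd — fails.
Rule(s) violated: parity, ΔS.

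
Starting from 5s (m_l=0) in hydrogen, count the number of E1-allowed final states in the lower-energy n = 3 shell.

E1 requires Δl = ±1, so l_f ∈ {-1, 1}; with 0 ≤ l_f ≤ n_f−1 = 2, the allowed l_f values are {1}.
For l_f = 1: m_f ∈ {m_i−1, m_i, m_i+1} ∩ [−1, 1] = {-1, 0, 1} → 3 states.
Total: 3.

3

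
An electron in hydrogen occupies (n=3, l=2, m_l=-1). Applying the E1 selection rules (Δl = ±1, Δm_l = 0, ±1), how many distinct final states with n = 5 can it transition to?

E1 requires Δl = ±1, so l_f ∈ {1, 3}; with 0 ≤ l_f ≤ n_f−1 = 4, the allowed l_f values are {1, 3}.
For l_f = 1: m_f ∈ {m_i−1, m_i, m_i+1} ∩ [−1, 1] = {-1, 0} → 2 states.
For l_f = 3: m_f ∈ {m_i−1, m_i, m_i+1} ∩ [−3, 3] = {-2, -1, 0} → 3 states.
Total: 5.

5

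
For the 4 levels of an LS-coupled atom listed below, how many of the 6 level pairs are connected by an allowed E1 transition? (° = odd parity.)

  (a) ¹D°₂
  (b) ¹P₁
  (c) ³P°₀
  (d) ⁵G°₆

(a)–(b): allowed.
(a)–(c): forbidden (parity, ΔS, ΔJ).
(a)–(d): forbidden (parity, ΔS, ΔL, ΔJ).
(b)–(c): forbidden (ΔS).
(b)–(d): forbidden (ΔS, ΔL, ΔJ).
(c)–(d): forbidden (parity, ΔS, ΔL, ΔJ).
Allowed pairs: 1 of 6.

1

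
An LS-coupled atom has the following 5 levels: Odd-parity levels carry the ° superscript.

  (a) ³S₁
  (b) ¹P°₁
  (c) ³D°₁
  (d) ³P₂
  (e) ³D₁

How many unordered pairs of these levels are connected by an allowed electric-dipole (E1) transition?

(a)–(b): forbidden (ΔS).
(a)–(c): forbidden (ΔL).
(a)–(d): forbidden (parity).
(a)–(e): forbidden (parity, ΔL).
(b)–(c): forbidden (parity, ΔS).
(b)–(d): forbidden (ΔS).
(b)–(e): forbidden (ΔS).
(c)–(d): allowed.
(c)–(e): allowed.
(d)–(e): forbidden (parity).
Allowed pairs: 2 of 10.

2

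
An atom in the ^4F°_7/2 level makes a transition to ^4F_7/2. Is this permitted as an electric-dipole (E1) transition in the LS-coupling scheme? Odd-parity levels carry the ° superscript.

Reading off the term symbols: S 3/2→3/2, L 3→3, J 7/2→7/2, parity odd→even.
ΔJ = 0, ±1 (not J=0↔0): J: 7/2 → 7/2, ΔJ = +0 — ✓.
ΔS = 0: S: 3/2 → 3/2 — ✓.
ΔL = 0, ±1 (not L=0↔0): L: 3 → 3, ΔL = +0 — ✓.
Parity must change: odd → even — ✓.
All four E1 rules are satisfied.

allowed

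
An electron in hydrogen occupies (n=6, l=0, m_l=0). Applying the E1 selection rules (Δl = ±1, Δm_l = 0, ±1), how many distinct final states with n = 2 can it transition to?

E1 requires Δl = ±1, so l_f ∈ {-1, 1}; with 0 ≤ l_f ≤ n_f−1 = 1, the allowed l_f values are {1}.
For l_f = 1: m_f ∈ {m_i−1, m_i, m_i+1} ∩ [−1, 1] = {-1, 0, 1} → 3 states.
Total: 3.

3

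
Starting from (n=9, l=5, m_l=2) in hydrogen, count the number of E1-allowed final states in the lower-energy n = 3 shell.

0

E1 requires l_f ∈ {4, 6}, but neither lies in [0, 2], so no final state is reachable.
Total: 0.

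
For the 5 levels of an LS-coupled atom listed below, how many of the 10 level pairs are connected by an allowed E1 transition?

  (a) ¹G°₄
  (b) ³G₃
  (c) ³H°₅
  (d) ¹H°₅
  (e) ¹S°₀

(a)–(b): forbidden (ΔS).
(a)–(c): forbidden (parity, ΔS).
(a)–(d): forbidden (parity).
(a)–(e): forbidden (parity, ΔL, ΔJ).
(b)–(c): forbidden (ΔJ).
(b)–(d): forbidden (ΔS, ΔJ).
(b)–(e): forbidden (ΔS, ΔL, ΔJ).
(c)–(d): forbidden (parity, ΔS).
(c)–(e): forbidden (parity, ΔS, ΔL, ΔJ).
(d)–(e): forbidden (parity, ΔL, ΔJ).
Allowed pairs: 0 of 10.

0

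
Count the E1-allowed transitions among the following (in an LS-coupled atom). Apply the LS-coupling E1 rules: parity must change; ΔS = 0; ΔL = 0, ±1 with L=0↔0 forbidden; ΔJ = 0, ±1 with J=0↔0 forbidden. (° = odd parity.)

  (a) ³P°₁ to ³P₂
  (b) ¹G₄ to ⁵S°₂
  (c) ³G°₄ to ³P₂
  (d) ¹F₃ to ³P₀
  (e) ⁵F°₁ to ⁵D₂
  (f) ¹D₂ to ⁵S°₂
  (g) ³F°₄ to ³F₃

3

(a) allowed
(b) forbidden (ΔS, ΔL, ΔJ fail)
(c) forbidden (ΔL, ΔJ fail)
(d) forbidden (parity, ΔS, ΔL, ΔJ fail)
(e) allowed
(f) forbidden (ΔS, ΔL fail)
(g) allowed
Total allowed: 3 of 7.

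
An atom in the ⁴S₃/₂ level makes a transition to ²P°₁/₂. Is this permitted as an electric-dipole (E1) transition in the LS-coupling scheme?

forbidden

Initial level: S=3/2, L=0, J=3/2, parity even. Final level: S=1/2, L=1, J=1/2, parity odd.
Parity must change: even → odd — ✓.
ΔS = 0: S: 3/2 → 1/2 — ✗.
ΔL = 0, ±1 (not L=0↔0): L: 0 → 1, ΔL = +1 — ✓.
ΔJ = 0, ±1 (not J=0↔0): J: 3/2 → 1/2, ΔJ = -1 — ✓.
Rule(s) violated: ΔS.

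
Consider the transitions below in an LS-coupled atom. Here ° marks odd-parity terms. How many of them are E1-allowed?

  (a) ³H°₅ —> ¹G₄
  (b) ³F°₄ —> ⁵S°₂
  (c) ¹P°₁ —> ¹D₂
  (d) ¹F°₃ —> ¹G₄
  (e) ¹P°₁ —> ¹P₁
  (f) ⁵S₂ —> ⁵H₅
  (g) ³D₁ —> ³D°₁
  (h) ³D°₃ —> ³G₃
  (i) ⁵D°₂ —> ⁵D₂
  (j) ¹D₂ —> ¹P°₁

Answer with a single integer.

(a) forbidden (ΔS fails)
(b) forbidden (parity, ΔS, ΔL, ΔJ fail)
(c) allowed
(d) allowed
(e) allowed
(f) forbidden (parity, ΔL, ΔJ fail)
(g) allowed
(h) forbidden (ΔL fails)
(i) allowed
(j) allowed
Total allowed: 6 of 10.

6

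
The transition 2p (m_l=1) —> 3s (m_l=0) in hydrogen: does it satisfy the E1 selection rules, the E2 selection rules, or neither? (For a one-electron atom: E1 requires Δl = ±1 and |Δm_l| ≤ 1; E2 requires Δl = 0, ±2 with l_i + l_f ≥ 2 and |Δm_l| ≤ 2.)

Δl = 0 − 1 = -1; l_i + l_f = 1.
Δm_l = -1.
E1 (Δl = ±1, |Δm_l| ≤ 1): satisfied.
E2 (Δl = 0,±2, l_i+l_f ≥ 2, |Δm_l| ≤ 2): not satisfied.

E1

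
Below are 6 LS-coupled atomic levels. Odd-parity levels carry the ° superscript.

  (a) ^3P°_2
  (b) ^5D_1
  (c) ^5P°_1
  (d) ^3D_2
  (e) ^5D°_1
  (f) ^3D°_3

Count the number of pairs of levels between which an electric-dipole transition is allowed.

4

(a)–(b): forbidden (ΔS).
(a)–(c): forbidden (parity, ΔS).
(a)–(d): allowed.
(a)–(e): forbidden (parity, ΔS).
(a)–(f): forbidden (parity).
(b)–(c): allowed.
(b)–(d): forbidden (parity, ΔS).
(b)–(e): allowed.
(b)–(f): forbidden (ΔS, ΔJ).
(c)–(d): forbidden (ΔS).
(c)–(e): forbidden (parity).
(c)–(f): forbidden (parity, ΔS, ΔJ).
(d)–(e): forbidden (ΔS).
(d)–(f): allowed.
(e)–(f): forbidden (parity, ΔS, ΔJ).
Allowed pairs: 4 of 15.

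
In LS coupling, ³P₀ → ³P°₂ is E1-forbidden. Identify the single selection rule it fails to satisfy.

Initial level: S=1, L=1, J=0, parity even. Final level: S=1, L=1, J=2, parity odd.
Parity must change: even → odd — passes.
ΔS = 0: S: 1 → 1 — passes.
ΔL = 0, ±1 (not L=0↔0): L: 1 → 1, ΔL = +0 — passes.
ΔJ = 0, ±1 (not J=0↔0): J: 0 → 2, ΔJ = +2 — fails.

the ΔJ = 0, ±1 rule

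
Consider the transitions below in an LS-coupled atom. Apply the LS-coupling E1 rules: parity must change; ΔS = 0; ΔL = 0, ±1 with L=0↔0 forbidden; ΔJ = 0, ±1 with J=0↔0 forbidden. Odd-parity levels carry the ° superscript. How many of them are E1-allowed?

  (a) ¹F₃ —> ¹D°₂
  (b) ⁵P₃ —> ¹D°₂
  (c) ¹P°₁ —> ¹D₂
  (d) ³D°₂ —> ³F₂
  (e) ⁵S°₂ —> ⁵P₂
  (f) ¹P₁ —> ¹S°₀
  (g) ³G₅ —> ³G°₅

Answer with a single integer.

(a) allowed
(b) forbidden (ΔS fails)
(c) allowed
(d) allowed
(e) allowed
(f) allowed
(g) allowed
Total allowed: 6 of 7.

6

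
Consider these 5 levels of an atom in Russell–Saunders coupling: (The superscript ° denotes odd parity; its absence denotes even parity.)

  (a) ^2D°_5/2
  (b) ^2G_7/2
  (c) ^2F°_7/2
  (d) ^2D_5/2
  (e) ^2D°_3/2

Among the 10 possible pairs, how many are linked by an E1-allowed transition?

(a)–(b): forbidden (ΔL).
(a)–(c): forbidden (parity).
(a)–(d): allowed.
(a)–(e): forbidden (parity).
(b)–(c): allowed.
(b)–(d): forbidden (parity, ΔL).
(b)–(e): forbidden (ΔL, ΔJ).
(c)–(d): allowed.
(c)–(e): forbidden (parity, ΔJ).
(d)–(e): allowed.
Allowed pairs: 4 of 10.

4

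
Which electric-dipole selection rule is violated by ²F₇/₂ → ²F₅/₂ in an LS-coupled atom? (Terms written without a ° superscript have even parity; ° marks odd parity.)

parity

Reading off the term symbols: S 1/2→1/2, L 3→3, J 7/2→5/2, parity even→even.
Parity must change: even → even — fails.
ΔS = 0: S: 1/2 → 1/2 — passes.
ΔL = 0, ±1 (not L=0↔0): L: 3 → 3, ΔL = +0 — passes.
ΔJ = 0, ±1 (not J=0↔0): J: 7/2 → 5/2, ΔJ = -1 — passes.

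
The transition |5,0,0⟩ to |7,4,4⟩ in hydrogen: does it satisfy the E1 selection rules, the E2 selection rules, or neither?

Δl = 4 − 0 = +4; l_i + l_f = 4.
Δm_l = +4.
E1 (Δl = ±1, |Δm_l| ≤ 1): not satisfied.
E2 (Δl = 0,±2, l_i+l_f ≥ 2, |Δm_l| ≤ 2): not satisfied.

neither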